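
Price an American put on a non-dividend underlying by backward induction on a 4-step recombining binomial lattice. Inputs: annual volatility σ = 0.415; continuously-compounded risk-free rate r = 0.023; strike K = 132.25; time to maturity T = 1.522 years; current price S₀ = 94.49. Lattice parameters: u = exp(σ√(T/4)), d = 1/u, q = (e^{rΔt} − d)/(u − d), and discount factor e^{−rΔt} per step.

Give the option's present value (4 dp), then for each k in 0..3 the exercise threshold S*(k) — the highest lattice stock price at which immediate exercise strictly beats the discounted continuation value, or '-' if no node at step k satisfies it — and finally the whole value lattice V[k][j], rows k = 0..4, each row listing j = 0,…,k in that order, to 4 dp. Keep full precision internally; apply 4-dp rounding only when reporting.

params: Δt=0.38050 u=1.29174 d=0.77415 q=0.45333 e^(-rΔt)=0.99129
t_4 payoffs: 98.3122 75.6216 37.7600 0.0000 0.0000
t_3: node(3,0) S=43.8388 payoff=88.4112 vs cont=87.2588 → 88.4112 [stop]  node(3,1) S=73.1493 payoff=59.1007 vs cont=57.9484 → 59.1007 [stop]  node(3,2) S=122.0567 payoff=10.1933 vs cont=20.4623 → 20.4623 [wait]  node(3,3) S=203.6633 payoff=0.0000 vs cont=0.0000 → 0.0000 [wait]  ⇒ S*(3)=73.1493
t_2: node(2,0) S=56.6284 payoff=75.6216 vs cont=74.4692 → 75.6216 [stop]  node(2,1) S=94.4900 payoff=37.7600 vs cont=41.2224 → 41.2224 [wait]  node(2,2) S=157.6657 payoff=0.0000 vs cont=11.0886 → 11.0886 [wait]  ⇒ S*(2)=56.6284
t_1: node(1,0) S=73.1493 payoff=59.1007 vs cont=59.5043 → 59.5043 [wait]  node(1,1) S=122.0567 payoff=10.1933 vs cont=27.3216 → 27.3216 [wait]  ⇒ S*(1)=-
t_0: node(0,0) S=94.4900 payoff=37.7600 vs cont=44.5235 → 44.5235 [wait]  ⇒ S*(0)=-

price = 44.5235
boundary = - - 56.6284 73.1493
tree:
44.5235
59.5043 27.3216
75.6216 41.2224 11.0886
88.4112 59.1007 20.4623 0.0000
98.3122 75.6216 37.7600 0.0000 0.0000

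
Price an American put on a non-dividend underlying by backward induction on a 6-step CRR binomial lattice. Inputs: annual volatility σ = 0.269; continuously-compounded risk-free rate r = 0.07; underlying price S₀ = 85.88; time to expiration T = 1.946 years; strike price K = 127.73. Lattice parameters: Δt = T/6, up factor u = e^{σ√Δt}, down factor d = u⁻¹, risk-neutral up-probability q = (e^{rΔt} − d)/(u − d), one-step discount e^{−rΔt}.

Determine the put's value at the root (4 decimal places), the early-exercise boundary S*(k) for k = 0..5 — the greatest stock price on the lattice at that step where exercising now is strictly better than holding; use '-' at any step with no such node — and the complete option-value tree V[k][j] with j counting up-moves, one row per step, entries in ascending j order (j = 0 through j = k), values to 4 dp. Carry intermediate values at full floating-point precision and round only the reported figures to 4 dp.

Δt=0.32433  u=1.16555  d=0.85796  q=0.53643  discount=0.97755
step 6 (expiry): payoffs max(K−S,0) = 93.4770 81.1968 64.5139 41.8500 11.0607 0.0000 0.0000
step 5: (k=5,j=0): S=39.9237, (K−S)⁺=87.8063, hold=84.9391 ⇒ V=87.8063 exercise | (k=5,j=1): S=54.2369, (K−S)⁺=73.4931, hold=70.6258 ⇒ V=73.4931 exercise | (k=5,j=2): S=73.6817, (K−S)⁺=54.0483, hold=51.1811 ⇒ V=54.0483 exercise | (k=5,j=3): S=100.0977, (K−S)⁺=27.6323, hold=24.7650 ⇒ V=27.6323 exercise | (k=5,j=4): S=135.9843, (K−S)⁺=0.0000, hold=5.0123 ⇒ V=5.0123 continue | (k=5,j=5): S=184.7368, (K−S)⁺=0.0000, hold=0.0000 ⇒ V=0.0000 continue  boundary S*=100.0977
step 4: (k=4,j=0): S=46.5332, (K−S)⁺=81.1968, hold=78.3296 ⇒ V=81.1968 exercise | (k=4,j=1): S=63.2161, (K−S)⁺=64.5139, hold=61.6467 ⇒ V=64.5139 exercise | (k=4,j=2): S=85.8800, (K−S)⁺=41.8500, hold=38.9828 ⇒ V=41.8500 exercise | (k=4,j=3): S=116.6693, (K−S)⁺=11.0607, hold=15.1503 ⇒ V=15.1503 continue | (k=4,j=4): S=158.4970, (K−S)⁺=0.0000, hold=2.2714 ⇒ V=2.2714 continue  boundary S*=85.8800
step 3: (k=3,j=0): S=54.2369, (K−S)⁺=73.4931, hold=70.6258 ⇒ V=73.4931 exercise | (k=3,j=1): S=73.6817, (K−S)⁺=54.0483, hold=51.1811 ⇒ V=54.0483 exercise | (k=3,j=2): S=100.0977, (K−S)⁺=27.6323, hold=26.9096 ⇒ V=27.6323 exercise | (k=3,j=3): S=135.9843, (K−S)⁺=0.0000, hold=8.0567 ⇒ V=8.0567 continue  boundary S*=100.0977
step 2: (k=2,j=0): S=63.2161, (K−S)⁺=64.5139, hold=61.6467 ⇒ V=64.5139 exercise | (k=2,j=1): S=85.8800, (K−S)⁺=41.8500, hold=38.9828 ⇒ V=41.8500 exercise | (k=2,j=2): S=116.6693, (K−S)⁺=11.0607, hold=16.7468 ⇒ V=16.7468 continue  boundary S*=85.8800
step 1: (k=1,j=0): S=73.6817, (K−S)⁺=54.0483, hold=51.1811 ⇒ V=54.0483 exercise | (k=1,j=1): S=100.0977, (K−S)⁺=27.6323, hold=27.7467 ⇒ V=27.7467 continue  boundary S*=73.6817
step 0: (k=0,j=0): S=85.8800, (K−S)⁺=41.8500, hold=39.0428 ⇒ V=41.8500 exercise  boundary S*=85.8800

price = 41.8500
boundary = 85.8800 73.6817 85.8800 100.0977 85.8800 100.0977
tree:
41.8500
54.0483 27.7467
64.5139 41.8500 16.7468
73.4931 54.0483 27.6323 8.0567
81.1968 64.5139 41.8500 15.1503 2.2714
87.8063 73.4931 54.0483 27.6323 5.0123 0.0000
93.4770 81.1968 64.5139 41.8500 11.0607 0.0000 0.0000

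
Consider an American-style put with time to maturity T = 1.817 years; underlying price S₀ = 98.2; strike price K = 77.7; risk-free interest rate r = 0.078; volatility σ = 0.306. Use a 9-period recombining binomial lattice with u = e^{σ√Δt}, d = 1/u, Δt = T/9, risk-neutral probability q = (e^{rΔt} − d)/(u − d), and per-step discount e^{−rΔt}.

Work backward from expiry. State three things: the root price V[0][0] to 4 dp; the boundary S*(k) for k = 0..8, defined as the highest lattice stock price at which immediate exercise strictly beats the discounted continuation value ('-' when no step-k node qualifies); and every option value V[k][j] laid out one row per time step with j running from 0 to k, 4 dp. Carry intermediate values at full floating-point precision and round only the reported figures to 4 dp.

price = 3.7328
boundary = - - - - 56.6583 49.3800 56.6583 49.3800 56.6583
tree:
3.7328
6.0023 1.7779
9.4076 3.0813 0.6440
14.3131 5.2229 1.2234 0.1356
21.0417 8.6158 2.2895 0.2890 0.0000
28.3200 13.7458 4.2025 0.6158 0.0000 0.0000
34.6633 21.0417 7.5144 1.3120 0.0000 0.0000 0.0000
40.1917 28.3200 12.9432 2.7954 0.0000 0.0000 0.0000 0.0000
45.0100 34.6633 21.0417 5.9562 0.0000 0.0000 0.0000 0.0000 0.0000
49.2093 40.1917 28.3200 12.6907 0.0000 0.0000 0.0000 0.0000 0.0000 0.0000

Δt=0.20189, u=1.14739, d=0.87154, q=0.52322, disc=e^(-rΔt)=0.98438
k=9 terminal: V=max(K-S,0) → 49.2093 40.1917 28.3200 12.6907 0.0000 0.0000 0.0000 0.0000 0.0000 0.0000
k=8: j=0 S=32.6900 intr=45.0100 cont=43.7960 V=45.0100[EX]; j=1 S=43.0367 intr=34.6633 cont=33.4493 V=34.6633[EX]; j=2 S=56.6583 intr=21.0417 cont=19.8277 V=21.0417[EX]; j=3 S=74.5912 intr=3.1088 cont=5.9562 V=5.9562[hold]; j=4 S=98.2000 intr=0.0000 cont=0.0000 V=0.0000[hold]; j=5 S=129.2813 intr=0.0000 cont=0.0000 V=0.0000[hold]; j=6 S=170.2000 intr=0.0000 cont=0.0000 V=0.0000[hold]; j=7 S=224.0700 intr=0.0000 cont=0.0000 V=0.0000[hold]; j=8 S=294.9904 intr=0.0000 cont=0.0000 V=0.0000[hold]  S*(8)=56.6583
k=7: j=0 S=37.5083 intr=40.1917 cont=38.9777 V=40.1917[EX]; j=1 S=49.3800 intr=28.3200 cont=27.1060 V=28.3200[EX]; j=2 S=65.0093 intr=12.6907 cont=12.9432 V=12.9432[hold]; j=3 S=85.5854 intr=0.0000 cont=2.7954 V=2.7954[hold]; j=4 S=112.6740 intr=0.0000 cont=0.0000 V=0.0000[hold]; j=5 S=148.3364 intr=0.0000 cont=0.0000 V=0.0000[hold]; j=6 S=195.2863 intr=0.0000 cont=0.0000 V=0.0000[hold]; j=7 S=257.0963 intr=0.0000 cont=0.0000 V=0.0000[hold]  S*(7)=49.3800
k=6: j=0 S=43.0367 intr=34.6633 cont=33.4493 V=34.6633[EX]; j=1 S=56.6583 intr=21.0417 cont=19.9578 V=21.0417[EX]; j=2 S=74.5912 intr=3.1088 cont=7.5144 V=7.5144[hold]; j=3 S=98.2000 intr=0.0000 cont=1.3120 V=1.3120[hold]; j=4 S=129.2813 intr=0.0000 cont=0.0000 V=0.0000[hold]; j=5 S=170.2000 intr=0.0000 cont=0.0000 V=0.0000[hold]; j=6 S=224.0700 intr=0.0000 cont=0.0000 V=0.0000[hold]  S*(6)=56.6583
k=5: j=0 S=49.3800 intr=28.3200 cont=27.1060 V=28.3200[EX]; j=1 S=65.0093 intr=12.6907 cont=13.7458 V=13.7458[hold]; j=2 S=85.5854 intr=0.0000 cont=4.2025 V=4.2025[hold]; j=3 S=112.6740 intr=0.0000 cont=0.6158 V=0.6158[hold]; j=4 S=148.3364 intr=0.0000 cont=0.0000 V=0.0000[hold]; j=5 S=195.2863 intr=0.0000 cont=0.0000 V=0.0000[hold]  S*(5)=49.3800
k=4: j=0 S=56.6583 intr=21.0417 cont=20.3712 V=21.0417[EX]; j=1 S=74.5912 intr=3.1088 cont=8.6158 V=8.6158[hold]; j=2 S=98.2000 intr=0.0000 cont=2.2895 V=2.2895[hold]; j=3 S=129.2813 intr=0.0000 cont=0.2890 V=0.2890[hold]; j=4 S=170.2000 intr=0.0000 cont=0.0000 V=0.0000[hold]  S*(4)=56.6583
k=3: j=0 S=65.0093 intr=12.6907 cont=14.3131 V=14.3131[hold]; j=1 S=85.5854 intr=0.0000 cont=5.2229 V=5.2229[hold]; j=2 S=112.6740 intr=0.0000 cont=1.2234 V=1.2234[hold]; j=3 S=148.3364 intr=0.0000 cont=0.1356 V=0.1356[hold]  S*(3)=-
k=2: j=0 S=74.5912 intr=3.1088 cont=9.4076 V=9.4076[hold]; j=1 S=98.2000 intr=0.0000 cont=3.0813 V=3.0813[hold]; j=2 S=129.2813 intr=0.0000 cont=0.6440 V=0.6440[hold]  S*(2)=-
k=1: j=0 S=85.5854 intr=0.0000 cont=6.0023 V=6.0023[hold]; j=1 S=112.6740 intr=0.0000 cont=1.7779 V=1.7779[hold]  S*(1)=-
k=0: j=0 S=98.2000 intr=0.0000 cont=3.7328 V=3.7328[hold]  S*(0)=-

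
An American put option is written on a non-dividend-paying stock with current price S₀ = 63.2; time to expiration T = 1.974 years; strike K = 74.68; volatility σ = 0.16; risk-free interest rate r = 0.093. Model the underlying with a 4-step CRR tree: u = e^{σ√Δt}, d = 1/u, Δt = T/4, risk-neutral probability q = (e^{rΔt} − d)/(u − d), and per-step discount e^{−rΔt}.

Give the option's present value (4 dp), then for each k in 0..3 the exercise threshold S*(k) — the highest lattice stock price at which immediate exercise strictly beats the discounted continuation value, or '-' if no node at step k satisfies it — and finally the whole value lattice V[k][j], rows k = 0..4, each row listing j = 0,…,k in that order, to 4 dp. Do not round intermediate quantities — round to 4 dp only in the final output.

price = 11.4800
boundary = 63.2000 56.4810 63.2000 70.7182
tree:
11.4800
18.1990 4.2902
24.2036 11.4800 1.2093
29.5699 18.1990 3.9618 0.0000
34.3657 24.2036 11.4800 0.0000 0.0000

Δt=0.49350  u=1.11896  d=0.89369  q=0.68041  discount=0.95514
step 4 (expiry): payoffs max(K−S,0) = 34.3657 24.2036 11.4800 0.0000 0.0000
step 3: (k=3,j=0): S=45.1101, (K−S)⁺=29.5699, hold=26.2199 ⇒ V=29.5699 exercise | (k=3,j=1): S=56.4810, (K−S)⁺=18.1990, hold=14.8489 ⇒ V=18.1990 exercise | (k=3,j=2): S=70.7182, (K−S)⁺=3.9618, hold=3.5043 ⇒ V=3.9618 exercise | (k=3,j=3): S=88.5442, (K−S)⁺=0.0000, hold=0.0000 ⇒ V=0.0000 continue  boundary S*=70.7182
step 2: (k=2,j=0): S=50.4764, (K−S)⁺=24.2036, hold=20.8536 ⇒ V=24.2036 exercise | (k=2,j=1): S=63.2000, (K−S)⁺=11.4800, hold=8.1300 ⇒ V=11.4800 exercise | (k=2,j=2): S=79.1309, (K−S)⁺=0.0000, hold=1.2093 ⇒ V=1.2093 continue  boundary S*=63.2000
step 1: (k=1,j=0): S=56.4810, (K−S)⁺=18.1990, hold=14.8489 ⇒ V=18.1990 exercise | (k=1,j=1): S=70.7182, (K−S)⁺=3.9618, hold=4.2902 ⇒ V=4.2902 continue  boundary S*=56.4810
step 0: (k=0,j=0): S=63.2000, (K−S)⁺=11.4800, hold=8.3435 ⇒ V=11.4800 exercise  boundary S*=63.2000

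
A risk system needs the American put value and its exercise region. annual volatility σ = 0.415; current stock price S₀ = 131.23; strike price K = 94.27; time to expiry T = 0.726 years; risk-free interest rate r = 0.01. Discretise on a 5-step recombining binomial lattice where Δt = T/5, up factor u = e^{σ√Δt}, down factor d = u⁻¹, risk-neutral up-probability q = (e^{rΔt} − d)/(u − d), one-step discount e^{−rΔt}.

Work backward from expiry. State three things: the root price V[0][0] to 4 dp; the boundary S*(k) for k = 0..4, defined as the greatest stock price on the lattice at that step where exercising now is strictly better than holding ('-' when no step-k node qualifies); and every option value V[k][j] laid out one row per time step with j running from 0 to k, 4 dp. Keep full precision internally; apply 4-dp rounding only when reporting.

price = 3.9048
boundary = - - - - 69.7144
tree:
3.9048
6.4186 1.0263
10.3467 1.9215 0.0000
16.2437 3.5977 0.0000 0.0000
24.5556 6.7359 0.0000 0.0000 0.0000
34.7525 12.6118 0.0000 0.0000 0.0000 0.0000

params: Δt=0.14520 u=1.17133 d=0.85373 q=0.46512 e^(-rΔt)=0.99855
t_5 payoffs: 34.7525 12.6118 0.0000 0.0000 0.0000 0.0000
t_4: node(4,0) S=69.7144 payoff=24.5556 vs cont=24.4188 → 24.5556 [stop]  node(4,1) S=95.6484 payoff=0.0000 vs cont=6.7359 → 6.7359 [wait]  node(4,2) S=131.2300 payoff=0.0000 vs cont=0.0000 → 0.0000 [wait]  node(4,3) S=180.0481 payoff=0.0000 vs cont=0.0000 → 0.0000 [wait]  node(4,4) S=247.0267 payoff=0.0000 vs cont=0.0000 → 0.0000 [wait]  ⇒ S*(4)=69.7144
t_3: node(3,0) S=81.6582 payoff=12.6118 vs cont=16.2437 → 16.2437 [wait]  node(3,1) S=112.0354 payoff=0.0000 vs cont=3.5977 → 3.5977 [wait]  node(3,2) S=153.7131 payoff=0.0000 vs cont=0.0000 → 0.0000 [wait]  node(3,3) S=210.8950 payoff=0.0000 vs cont=0.0000 → 0.0000 [wait]  ⇒ S*(3)=-
t_2: node(2,0) S=95.6484 payoff=0.0000 vs cont=10.3467 → 10.3467 [wait]  node(2,1) S=131.2300 payoff=0.0000 vs cont=1.9215 → 1.9215 [wait]  node(2,2) S=180.0481 payoff=0.0000 vs cont=0.0000 → 0.0000 [wait]  ⇒ S*(2)=-
t_1: node(1,0) S=112.0354 payoff=0.0000 vs cont=6.4186 → 6.4186 [wait]  node(1,1) S=153.7131 payoff=0.0000 vs cont=1.0263 → 1.0263 [wait]  ⇒ S*(1)=-
t_0: node(0,0) S=131.2300 payoff=0.0000 vs cont=3.9048 → 3.9048 [wait]  ⇒ S*(0)=-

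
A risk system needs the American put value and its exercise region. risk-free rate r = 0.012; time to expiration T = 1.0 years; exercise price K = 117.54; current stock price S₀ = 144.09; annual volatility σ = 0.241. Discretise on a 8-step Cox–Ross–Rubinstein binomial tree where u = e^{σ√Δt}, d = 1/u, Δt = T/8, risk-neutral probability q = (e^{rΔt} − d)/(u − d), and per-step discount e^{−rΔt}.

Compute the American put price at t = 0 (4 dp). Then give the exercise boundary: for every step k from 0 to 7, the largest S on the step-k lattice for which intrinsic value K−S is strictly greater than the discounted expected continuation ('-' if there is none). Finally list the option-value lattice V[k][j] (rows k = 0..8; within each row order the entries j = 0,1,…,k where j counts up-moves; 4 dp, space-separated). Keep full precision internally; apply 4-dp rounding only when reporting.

Δt=0.12500, u=1.08894, d=0.91832, q=0.48751, disc=e^(-rΔt)=0.99850
k=8 terminal: V=max(K-S,0) → 44.6620 31.1217 15.0656 0.0000 0.0000 0.0000 0.0000 0.0000 0.0000
k=7: j=0 S=79.3599 intr=38.1801 cont=38.0039 V=38.1801[EX]; j=1 S=94.1045 intr=23.4355 cont=23.2593 V=23.4355[EX]; j=2 S=111.5886 intr=5.9514 cont=7.7094 V=7.7094[hold]; j=3 S=132.3211 intr=0.0000 cont=0.0000 V=0.0000[hold]; j=4 S=156.9056 intr=0.0000 cont=0.0000 V=0.0000[hold]; j=5 S=186.0578 intr=0.0000 cont=0.0000 V=0.0000[hold]; j=6 S=220.6262 intr=0.0000 cont=0.0000 V=0.0000[hold]; j=7 S=261.6173 intr=0.0000 cont=0.0000 V=0.0000[hold]  S*(7)=94.1045
k=6: j=0 S=86.4183 intr=31.1217 cont=30.9455 V=31.1217[EX]; j=1 S=102.4744 intr=15.0656 cont=15.7452 V=15.7452[hold]; j=2 S=121.5135 intr=0.0000 cont=3.9451 V=3.9451[hold]; j=3 S=144.0900 intr=0.0000 cont=0.0000 V=0.0000[hold]; j=4 S=170.8611 intr=0.0000 cont=0.0000 V=0.0000[hold]; j=5 S=202.6061 intr=0.0000 cont=0.0000 V=0.0000[hold]; j=6 S=240.2491 intr=0.0000 cont=0.0000 V=0.0000[hold]  S*(6)=86.4183
k=5: j=0 S=94.1045 intr=23.4355 cont=23.5901 V=23.5901[hold]; j=1 S=111.5886 intr=5.9514 cont=9.9776 V=9.9776[hold]; j=2 S=132.3211 intr=0.0000 cont=2.0188 V=2.0188[hold]; j=3 S=156.9056 intr=0.0000 cont=0.0000 V=0.0000[hold]; j=4 S=186.0578 intr=0.0000 cont=0.0000 V=0.0000[hold]; j=5 S=220.6262 intr=0.0000 cont=0.0000 V=0.0000[hold]  S*(5)=-
k=4: j=0 S=102.4744 intr=15.0656 cont=16.9285 V=16.9285[hold]; j=1 S=121.5135 intr=0.0000 cont=6.0885 V=6.0885[hold]; j=2 S=144.0900 intr=0.0000 cont=1.0331 V=1.0331[hold]; j=3 S=170.8611 intr=0.0000 cont=0.0000 V=0.0000[hold]; j=4 S=202.6061 intr=0.0000 cont=0.0000 V=0.0000[hold]  S*(4)=-
k=3: j=0 S=111.5886 intr=5.9514 cont=11.6264 V=11.6264[hold]; j=1 S=132.3211 intr=0.0000 cont=3.6185 V=3.6185[hold]; j=2 S=156.9056 intr=0.0000 cont=0.5286 V=0.5286[hold]; j=3 S=186.0578 intr=0.0000 cont=0.0000 V=0.0000[hold]  S*(3)=-
k=2: j=0 S=121.5135 intr=0.0000 cont=7.7109 V=7.7109[hold]; j=1 S=144.0900 intr=0.0000 cont=2.1090 V=2.1090[hold]; j=2 S=170.8611 intr=0.0000 cont=0.2705 V=0.2705[hold]  S*(2)=-
k=1: j=0 S=132.3211 intr=0.0000 cont=4.9724 V=4.9724[hold]; j=1 S=156.9056 intr=0.0000 cont=1.2109 V=1.2109[hold]  S*(1)=-
k=0: j=0 S=144.0900 intr=0.0000 cont=3.1339 V=3.1339[hold]  S*(0)=-

price = 3.1339
boundary = - - - - - - 86.4183 94.1045
tree:
3.1339
4.9724 1.2109
7.7109 2.1090 0.2705
11.6264 3.6185 0.5286 0.0000
16.9285 6.0885 1.0331 0.0000 0.0000
23.5901 9.9776 2.0188 0.0000 0.0000 0.0000
31.1217 15.7452 3.9451 0.0000 0.0000 0.0000 0.0000
38.1801 23.4355 7.7094 0.0000 0.0000 0.0000 0.0000 0.0000
44.6620 31.1217 15.0656 0.0000 0.0000 0.0000 0.0000 0.0000 0.0000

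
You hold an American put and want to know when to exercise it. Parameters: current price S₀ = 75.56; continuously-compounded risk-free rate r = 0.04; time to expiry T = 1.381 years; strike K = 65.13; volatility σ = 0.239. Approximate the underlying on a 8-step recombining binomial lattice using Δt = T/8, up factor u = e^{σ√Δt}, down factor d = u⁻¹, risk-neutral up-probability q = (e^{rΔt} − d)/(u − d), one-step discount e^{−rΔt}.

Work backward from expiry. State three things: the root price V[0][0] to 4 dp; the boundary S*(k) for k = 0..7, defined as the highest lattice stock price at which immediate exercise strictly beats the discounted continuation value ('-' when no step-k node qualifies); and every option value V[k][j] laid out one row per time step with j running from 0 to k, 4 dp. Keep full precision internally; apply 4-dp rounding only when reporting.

price = 2.8652
boundary = - - - - 50.7914 45.9901 50.7914 56.0939
tree:
2.8652
4.4836 1.3494
6.8328 2.2878 0.4662
10.0883 3.7981 0.8678 0.0868
14.3386 6.1421 1.5979 0.1783 0.0000
19.1399 9.6014 2.9024 0.3664 0.0000 0.0000
23.4873 14.3386 5.1808 0.7530 0.0000 0.0000 0.0000
27.4237 19.1399 9.0361 1.5474 0.0000 0.0000 0.0000 0.0000
30.9881 23.4873 14.3386 3.1800 0.0000 0.0000 0.0000 0.0000 0.0000

Δt=0.17263, u=1.10440, d=0.90547, q=0.51003, disc=e^(-rΔt)=0.99312
k=8 terminal: V=max(K-S,0) → 30.9881 23.4873 14.3386 3.1800 0.0000 0.0000 0.0000 0.0000 0.0000
k=7: j=0 S=37.7063 intr=27.4237 cont=26.9756 V=27.4237[EX]; j=1 S=45.9901 intr=19.1399 cont=18.6917 V=19.1399[EX]; j=2 S=56.0939 intr=9.0361 cont=8.5879 V=9.0361[EX]; j=3 S=68.4174 intr=0.0000 cont=1.5474 V=1.5474[hold]; j=4 S=83.4483 intr=0.0000 cont=0.0000 V=0.0000[hold]; j=5 S=101.7814 intr=0.0000 cont=0.0000 V=0.0000[hold]; j=6 S=124.1422 intr=0.0000 cont=0.0000 V=0.0000[hold]; j=7 S=151.4155 intr=0.0000 cont=0.0000 V=0.0000[hold]  S*(7)=56.0939
k=6: j=0 S=41.6427 intr=23.4873 cont=23.0391 V=23.4873[EX]; j=1 S=50.7914 intr=14.3386 cont=13.8904 V=14.3386[EX]; j=2 S=61.9500 intr=3.1800 cont=5.1808 V=5.1808[hold]; j=3 S=75.5600 intr=0.0000 cont=0.7530 V=0.7530[hold]; j=4 S=92.1601 intr=0.0000 cont=0.0000 V=0.0000[hold]; j=5 S=112.4071 intr=0.0000 cont=0.0000 V=0.0000[hold]; j=6 S=137.1023 intr=0.0000 cont=0.0000 V=0.0000[hold]  S*(6)=50.7914
k=5: j=0 S=45.9901 intr=19.1399 cont=18.6917 V=19.1399[EX]; j=1 S=56.0939 intr=9.0361 cont=9.6014 V=9.6014[hold]; j=2 S=68.4174 intr=0.0000 cont=2.9024 V=2.9024[hold]; j=3 S=83.4483 intr=0.0000 cont=0.3664 V=0.3664[hold]; j=4 S=101.7814 intr=0.0000 cont=0.0000 V=0.0000[hold]; j=5 S=124.1422 intr=0.0000 cont=0.0000 V=0.0000[hold]  S*(5)=45.9901
k=4: j=0 S=50.7914 intr=14.3386 cont=14.1768 V=14.3386[EX]; j=1 S=61.9500 intr=3.1800 cont=6.1421 V=6.1421[hold]; j=2 S=75.5600 intr=0.0000 cont=1.5979 V=1.5979[hold]; j=3 S=92.1601 intr=0.0000 cont=0.1783 V=0.1783[hold]; j=4 S=112.4071 intr=0.0000 cont=0.0000 V=0.0000[hold]  S*(4)=50.7914
k=3: j=0 S=56.0939 intr=9.0361 cont=10.0883 V=10.0883[hold]; j=1 S=68.4174 intr=0.0000 cont=3.7981 V=3.7981[hold]; j=2 S=83.4483 intr=0.0000 cont=0.8678 V=0.8678[hold]; j=3 S=101.7814 intr=0.0000 cont=0.0868 V=0.0868[hold]  S*(3)=-
k=2: j=0 S=61.9500 intr=3.1800 cont=6.8328 V=6.8328[hold]; j=1 S=75.5600 intr=0.0000 cont=2.2878 V=2.2878[hold]; j=2 S=92.1601 intr=0.0000 cont=0.4662 V=0.4662[hold]  S*(2)=-
k=1: j=0 S=68.4174 intr=0.0000 cont=4.4836 V=4.4836[hold]; j=1 S=83.4483 intr=0.0000 cont=1.3494 V=1.3494[hold]  S*(1)=-
k=0: j=0 S=75.5600 intr=0.0000 cont=2.8652 V=2.8652[hold]  S*(0)=-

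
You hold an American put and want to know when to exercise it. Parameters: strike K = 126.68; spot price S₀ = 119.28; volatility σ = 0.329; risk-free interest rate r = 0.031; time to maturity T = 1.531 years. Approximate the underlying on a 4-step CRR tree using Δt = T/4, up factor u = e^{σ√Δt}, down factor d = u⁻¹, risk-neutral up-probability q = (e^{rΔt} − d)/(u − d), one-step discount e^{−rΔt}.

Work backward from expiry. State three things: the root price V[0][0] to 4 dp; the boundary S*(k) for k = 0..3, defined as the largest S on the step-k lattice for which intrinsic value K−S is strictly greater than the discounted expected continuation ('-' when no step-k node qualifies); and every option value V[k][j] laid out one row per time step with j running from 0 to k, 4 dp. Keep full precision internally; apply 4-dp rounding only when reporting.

Δt=0.38275, u=1.22574, d=0.81584, q=0.47841, disc=e^(-rΔt)=0.98820
k=4 terminal: V=max(K-S,0) → 73.8380 47.2886 7.4000 0.0000 0.0000
k=3: j=0 S=64.7704 intr=61.9096 cont=60.4154 V=61.9096[EX]; j=1 S=97.3129 intr=29.3671 cont=27.8729 V=29.3671[EX]; j=2 S=146.2058 intr=0.0000 cont=3.8142 V=3.8142[hold]; j=3 S=219.6640 intr=0.0000 cont=0.0000 V=0.0000[hold]  S*(3)=97.3129
k=2: j=0 S=79.3914 intr=47.2886 cont=45.7944 V=47.2886[EX]; j=1 S=119.2800 intr=7.4000 cont=16.9402 V=16.9402[hold]; j=2 S=179.2098 intr=0.0000 cont=1.9660 V=1.9660[hold]  S*(2)=79.3914
k=1: j=0 S=97.3129 intr=29.3671 cont=32.3831 V=32.3831[hold]; j=1 S=146.2058 intr=0.0000 cont=9.6611 V=9.6611[hold]  S*(1)=-
k=0: j=0 S=119.2800 intr=7.4000 cont=21.2590 V=21.2590[hold]  S*(0)=-

price = 21.2590
boundary = - - 79.3914 97.3129
tree:
21.2590
32.3831 9.6611
47.2886 16.9402 1.9660
61.9096 29.3671 3.8142 0.0000
73.8380 47.2886 7.4000 0.0000 0.0000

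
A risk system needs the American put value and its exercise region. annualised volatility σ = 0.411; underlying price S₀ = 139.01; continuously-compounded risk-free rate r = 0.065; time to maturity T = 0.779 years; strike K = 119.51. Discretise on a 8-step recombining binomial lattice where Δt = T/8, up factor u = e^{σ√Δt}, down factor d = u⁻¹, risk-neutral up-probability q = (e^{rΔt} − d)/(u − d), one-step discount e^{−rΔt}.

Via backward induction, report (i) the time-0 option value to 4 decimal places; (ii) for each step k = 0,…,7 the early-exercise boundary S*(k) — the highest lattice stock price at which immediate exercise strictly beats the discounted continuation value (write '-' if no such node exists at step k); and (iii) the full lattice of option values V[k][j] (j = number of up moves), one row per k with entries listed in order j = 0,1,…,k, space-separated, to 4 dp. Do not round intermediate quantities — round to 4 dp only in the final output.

Δt=0.09738  u=1.13684  d=0.87963  q=0.49267  discount=0.99369
step 8 (expiry): payoffs max(K−S,0) = 69.6845 55.1153 36.2860 11.9508 0.0000 0.0000 0.0000 0.0000 0.0000
step 7: (k=7,j=0): S=56.6436, (K−S)⁺=62.8664, hold=62.1124 ⇒ V=62.8664 exercise | (k=7,j=1): S=73.2065, (K−S)⁺=46.3035, hold=45.5495 ⇒ V=46.3035 exercise | (k=7,j=2): S=94.6124, (K−S)⁺=24.8976, hold=24.1436 ⇒ V=24.8976 exercise | (k=7,j=3): S=122.2775, (K−S)⁺=0.0000, hold=6.0248 ⇒ V=6.0248 continue | (k=7,j=4): S=158.0321, (K−S)⁺=0.0000, hold=0.0000 ⇒ V=0.0000 continue | (k=7,j=5): S=204.2415, (K−S)⁺=0.0000, hold=0.0000 ⇒ V=0.0000 continue | (k=7,j=6): S=263.9627, (K−S)⁺=0.0000, hold=0.0000 ⇒ V=0.0000 continue | (k=7,j=7): S=341.1468, (K−S)⁺=0.0000, hold=0.0000 ⇒ V=0.0000 continue  boundary S*=94.6124
step 6: (k=6,j=0): S=64.3947, (K−S)⁺=55.1153, hold=54.3613 ⇒ V=55.1153 exercise | (k=6,j=1): S=83.2240, (K−S)⁺=36.2860, hold=35.5319 ⇒ V=36.2860 exercise | (k=6,j=2): S=107.5592, (K−S)⁺=11.9508, hold=15.5012 ⇒ V=15.5012 continue | (k=6,j=3): S=139.0100, (K−S)⁺=0.0000, hold=3.0373 ⇒ V=3.0373 continue | (k=6,j=4): S=179.6572, (K−S)⁺=0.0000, hold=0.0000 ⇒ V=0.0000 continue | (k=6,j=5): S=232.1899, (K−S)⁺=0.0000, hold=0.0000 ⇒ V=0.0000 continue | (k=6,j=6): S=300.0834, (K−S)⁺=0.0000, hold=0.0000 ⇒ V=0.0000 continue  boundary S*=83.2240
step 5: (k=5,j=0): S=73.2065, (K−S)⁺=46.3035, hold=45.5495 ⇒ V=46.3035 exercise | (k=5,j=1): S=94.6124, (K−S)⁺=24.8976, hold=25.8817 ⇒ V=25.8817 continue | (k=5,j=2): S=122.2775, (K−S)⁺=0.0000, hold=9.3016 ⇒ V=9.3016 continue | (k=5,j=3): S=158.0321, (K−S)⁺=0.0000, hold=1.5312 ⇒ V=1.5312 continue | (k=5,j=4): S=204.2415, (K−S)⁺=0.0000, hold=0.0000 ⇒ V=0.0000 continue | (k=5,j=5): S=263.9627, (K−S)⁺=0.0000, hold=0.0000 ⇒ V=0.0000 continue  boundary S*=73.2065
step 4: (k=4,j=0): S=83.2240, (K−S)⁺=36.2860, hold=36.0137 ⇒ V=36.2860 exercise | (k=4,j=1): S=107.5592, (K−S)⁺=11.9508, hold=17.6014 ⇒ V=17.6014 continue | (k=4,j=2): S=139.0100, (K−S)⁺=0.0000, hold=5.4388 ⇒ V=5.4388 continue | (k=4,j=3): S=179.6572, (K−S)⁺=0.0000, hold=0.7719 ⇒ V=0.7719 continue | (k=4,j=4): S=232.1899, (K−S)⁺=0.0000, hold=0.0000 ⇒ V=0.0000 continue  boundary S*=83.2240
step 3: (k=3,j=0): S=94.6124, (K−S)⁺=24.8976, hold=26.9099 ⇒ V=26.9099 continue | (k=3,j=1): S=122.2775, (K−S)⁺=0.0000, hold=11.5361 ⇒ V=11.5361 continue | (k=3,j=2): S=158.0321, (K−S)⁺=0.0000, hold=3.1198 ⇒ V=3.1198 continue | (k=3,j=3): S=204.2415, (K−S)⁺=0.0000, hold=0.3892 ⇒ V=0.3892 continue  boundary S*=-
step 2: (k=2,j=0): S=107.5592, (K−S)⁺=11.9508, hold=19.2137 ⇒ V=19.2137 continue | (k=2,j=1): S=139.0100, (K−S)⁺=0.0000, hold=7.3430 ⇒ V=7.3430 continue | (k=2,j=2): S=179.6572, (K−S)⁺=0.0000, hold=1.7633 ⇒ V=1.7633 continue  boundary S*=-
step 1: (k=1,j=0): S=122.2775, (K−S)⁺=0.0000, hold=13.2811 ⇒ V=13.2811 continue | (k=1,j=1): S=158.0321, (K−S)⁺=0.0000, hold=4.5651 ⇒ V=4.5651 continue  boundary S*=-
step 0: (k=0,j=0): S=139.0100, (K−S)⁺=0.0000, hold=8.9303 ⇒ V=8.9303 continue  boundary S*=-

price = 8.9303
boundary = - - - - 83.2240 73.2065 83.2240 94.6124
tree:
8.9303
13.2811 4.5651
19.2137 7.3430 1.7633
26.9099 11.5361 3.1198 0.3892
36.2860 17.6014 5.4388 0.7719 0.0000
46.3035 25.8817 9.3016 1.5312 0.0000 0.0000
55.1153 36.2860 15.5012 3.0373 0.0000 0.0000 0.0000
62.8664 46.3035 24.8976 6.0248 0.0000 0.0000 0.0000 0.0000
69.6845 55.1153 36.2860 11.9508 0.0000 0.0000 0.0000 0.0000 0.0000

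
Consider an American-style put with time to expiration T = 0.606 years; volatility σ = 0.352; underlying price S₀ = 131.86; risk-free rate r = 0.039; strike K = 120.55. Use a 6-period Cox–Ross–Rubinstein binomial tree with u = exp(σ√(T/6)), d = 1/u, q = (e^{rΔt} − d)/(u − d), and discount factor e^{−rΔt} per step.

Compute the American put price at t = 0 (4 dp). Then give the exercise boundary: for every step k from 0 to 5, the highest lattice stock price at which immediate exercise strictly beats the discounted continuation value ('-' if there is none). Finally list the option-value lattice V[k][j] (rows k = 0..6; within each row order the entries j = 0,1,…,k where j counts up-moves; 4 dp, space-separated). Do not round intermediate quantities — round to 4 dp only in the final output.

price = 8.2470
boundary = - - - - 84.2907 94.2677
tree:
8.2470
12.6496 3.7250
18.7832 6.3590 1.0098
26.7768 10.6035 1.9866 0.0000
36.2593 17.1098 3.9081 0.0000 0.0000
45.1804 26.2823 7.6881 0.0000 0.0000 0.0000
53.1573 36.2593 15.1243 0.0000 0.0000 0.0000 0.0000

Δt=0.10100, u=1.11836, d=0.89416, q=0.48967, disc=e^(-rΔt)=0.99607
k=6 terminal: V=max(K-S,0) → 53.1573 36.2593 15.1243 0.0000 0.0000 0.0000 0.0000
k=5: j=0 S=75.3696 intr=45.1804 cont=44.7065 V=45.1804[EX]; j=1 S=94.2677 intr=26.2823 cont=25.8084 V=26.2823[EX]; j=2 S=117.9043 intr=2.6457 cont=7.6881 V=7.6881[hold]; j=3 S=147.4675 intr=0.0000 cont=0.0000 V=0.0000[hold]; j=4 S=184.4434 intr=0.0000 cont=0.0000 V=0.0000[hold]; j=5 S=230.6906 intr=0.0000 cont=0.0000 V=0.0000[hold]  S*(5)=94.2677
k=4: j=0 S=84.2907 intr=36.2593 cont=35.7854 V=36.2593[EX]; j=1 S=105.4257 intr=15.1243 cont=17.1098 V=17.1098[hold]; j=2 S=131.8600 intr=0.0000 cont=3.9081 V=3.9081[hold]; j=3 S=164.9225 intr=0.0000 cont=0.0000 V=0.0000[hold]; j=4 S=206.2750 intr=0.0000 cont=0.0000 V=0.0000[hold]  S*(4)=84.2907
k=3: j=0 S=94.2677 intr=26.2823 cont=26.7768 V=26.7768[hold]; j=1 S=117.9043 intr=2.6457 cont=10.6035 V=10.6035[hold]; j=2 S=147.4675 intr=0.0000 cont=1.9866 V=1.9866[hold]; j=3 S=184.4434 intr=0.0000 cont=0.0000 V=0.0000[hold]  S*(3)=-
k=2: j=0 S=105.4257 intr=15.1243 cont=18.7832 V=18.7832[hold]; j=1 S=131.8600 intr=0.0000 cont=6.3590 V=6.3590[hold]; j=2 S=164.9225 intr=0.0000 cont=1.0098 V=1.0098[hold]  S*(2)=-
k=1: j=0 S=117.9043 intr=2.6457 cont=12.6496 V=12.6496[hold]; j=1 S=147.4675 intr=0.0000 cont=3.7250 V=3.7250[hold]  S*(1)=-
k=0: j=0 S=131.8600 intr=0.0000 cont=8.2470 V=8.2470[hold]  S*(0)=-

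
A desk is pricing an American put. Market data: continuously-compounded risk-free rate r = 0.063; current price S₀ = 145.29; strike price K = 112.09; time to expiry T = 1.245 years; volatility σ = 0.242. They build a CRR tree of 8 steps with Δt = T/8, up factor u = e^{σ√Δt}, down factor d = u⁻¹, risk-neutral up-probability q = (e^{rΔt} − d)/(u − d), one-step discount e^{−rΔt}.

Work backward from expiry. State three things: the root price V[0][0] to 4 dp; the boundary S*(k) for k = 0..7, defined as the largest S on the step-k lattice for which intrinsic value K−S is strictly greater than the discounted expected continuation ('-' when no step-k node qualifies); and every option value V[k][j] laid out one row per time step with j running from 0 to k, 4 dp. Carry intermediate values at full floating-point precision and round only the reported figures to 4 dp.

price = 1.8300
boundary = - - - - - 90.1428 81.9351 90.1428
tree:
1.8300
3.1822 0.6537
5.4110 1.2466 0.1352
8.9522 2.3423 0.2891 0.0000
14.3169 4.3174 0.6182 0.0000 0.0000
21.9472 7.7543 1.3217 0.0000 0.0000 0.0000
30.1549 13.4220 2.8258 0.0000 0.0000 0.0000 0.0000
37.6153 21.9472 6.0417 0.0000 0.0000 0.0000 0.0000 0.0000
44.3963 30.1549 12.9174 0.0000 0.0000 0.0000 0.0000 0.0000 0.0000

params: Δt=0.15563 u=1.10017 d=0.90895 q=0.52767 e^(-rΔt)=0.99024
t_8 payoffs: 44.3963 30.1549 12.9174 0.0000 0.0000 0.0000 0.0000 0.0000 0.0000
t_7: node(7,0) S=74.4747 payoff=37.6153 vs cont=36.5217 → 37.6153 [stop]  node(7,1) S=90.1428 payoff=21.9472 vs cont=20.8536 → 21.9472 [stop]  node(7,2) S=109.1071 payoff=2.9829 vs cont=6.0417 → 6.0417 [wait]  node(7,3) S=132.0611 payoff=0.0000 vs cont=0.0000 → 0.0000 [wait]  node(7,4) S=159.8441 payoff=0.0000 vs cont=0.0000 → 0.0000 [wait]  node(7,5) S=193.4722 payoff=0.0000 vs cont=0.0000 → 0.0000 [wait]  node(7,6) S=234.1750 payoff=0.0000 vs cont=0.0000 → 0.0000 [wait]  node(7,7) S=283.4409 payoff=0.0000 vs cont=0.0000 → 0.0000 [wait]  ⇒ S*(7)=90.1428
t_6: node(6,0) S=81.9351 payoff=30.1549 vs cont=29.0613 → 30.1549 [stop]  node(6,1) S=99.1726 payoff=12.9174 vs cont=13.4220 → 13.4220 [wait]  node(6,2) S=120.0366 payoff=0.0000 vs cont=2.8258 → 2.8258 [wait]  node(6,3) S=145.2900 payoff=0.0000 vs cont=0.0000 → 0.0000 [wait]  node(6,4) S=175.8562 payoff=0.0000 vs cont=0.0000 → 0.0000 [wait]  node(6,5) S=212.8529 payoff=0.0000 vs cont=0.0000 → 0.0000 [wait]  node(6,6) S=257.6330 payoff=0.0000 vs cont=0.0000 → 0.0000 [wait]  ⇒ S*(6)=81.9351
t_5: node(5,0) S=90.1428 payoff=21.9472 vs cont=21.1173 → 21.9472 [stop]  node(5,1) S=109.1071 payoff=2.9829 vs cont=7.7543 → 7.7543 [wait]  node(5,2) S=132.0611 payoff=0.0000 vs cont=1.3217 → 1.3217 [wait]  node(5,3) S=159.8441 payoff=0.0000 vs cont=0.0000 → 0.0000 [wait]  node(5,4) S=193.4722 payoff=0.0000 vs cont=0.0000 → 0.0000 [wait]  node(5,5) S=234.1750 payoff=0.0000 vs cont=0.0000 → 0.0000 [wait]  ⇒ S*(5)=90.1428
t_4: node(4,0) S=99.1726 payoff=12.9174 vs cont=14.3169 → 14.3169 [wait]  node(4,1) S=120.0366 payoff=0.0000 vs cont=4.3174 → 4.3174 [wait]  node(4,2) S=145.2900 payoff=0.0000 vs cont=0.6182 → 0.6182 [wait]  node(4,3) S=175.8562 payoff=0.0000 vs cont=0.0000 → 0.0000 [wait]  node(4,4) S=212.8529 payoff=0.0000 vs cont=0.0000 → 0.0000 [wait]  ⇒ S*(4)=-
t_3: node(3,0) S=109.1071 payoff=2.9829 vs cont=8.9522 → 8.9522 [wait]  node(3,1) S=132.0611 payoff=0.0000 vs cont=2.3423 → 2.3423 [wait]  node(3,2) S=159.8441 payoff=0.0000 vs cont=0.2891 → 0.2891 [wait]  node(3,3) S=193.4722 payoff=0.0000 vs cont=0.0000 → 0.0000 [wait]  ⇒ S*(3)=-
t_2: node(2,0) S=120.0366 payoff=0.0000 vs cont=5.4110 → 5.4110 [wait]  node(2,1) S=145.2900 payoff=0.0000 vs cont=1.2466 → 1.2466 [wait]  node(2,2) S=175.8562 payoff=0.0000 vs cont=0.1352 → 0.1352 [wait]  ⇒ S*(2)=-
t_1: node(1,0) S=132.0611 payoff=0.0000 vs cont=3.1822 → 3.1822 [wait]  node(1,1) S=159.8441 payoff=0.0000 vs cont=0.6537 → 0.6537 [wait]  ⇒ S*(1)=-
t_0: node(0,0) S=145.2900 payoff=0.0000 vs cont=1.8300 → 1.8300 [wait]  ⇒ S*(0)=-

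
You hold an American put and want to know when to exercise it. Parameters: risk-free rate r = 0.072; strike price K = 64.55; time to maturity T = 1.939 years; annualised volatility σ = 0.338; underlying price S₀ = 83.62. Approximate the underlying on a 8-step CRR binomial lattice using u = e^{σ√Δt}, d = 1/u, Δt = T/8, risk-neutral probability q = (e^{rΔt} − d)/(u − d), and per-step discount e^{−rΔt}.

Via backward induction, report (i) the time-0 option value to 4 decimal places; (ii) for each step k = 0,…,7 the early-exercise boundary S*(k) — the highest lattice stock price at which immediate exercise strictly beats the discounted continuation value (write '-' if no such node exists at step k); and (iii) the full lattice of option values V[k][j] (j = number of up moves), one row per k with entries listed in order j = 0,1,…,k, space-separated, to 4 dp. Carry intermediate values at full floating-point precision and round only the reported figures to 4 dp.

price = 4.0118
boundary = - - - - 42.9773 36.3891 42.9773 50.7583
tree:
4.0118
6.3812 1.8838
9.8921 3.2432 0.6486
14.8741 5.4682 1.2270 0.1177
21.5727 8.9800 2.2979 0.2451 0.0000
28.1609 14.2493 4.2498 0.5102 0.0000 0.0000
33.7392 21.5727 7.7360 1.0621 0.0000 0.0000 0.0000
38.4623 28.1609 13.7917 2.2108 0.0000 0.0000 0.0000 0.0000
42.4614 33.7392 21.5727 4.6020 0.0000 0.0000 0.0000 0.0000 0.0000

params: Δt=0.24238 u=1.18105 d=0.84671 q=0.51115 e^(-rΔt)=0.98270
t_8 payoffs: 42.4614 33.7392 21.5727 4.6020 0.0000 0.0000 0.0000 0.0000 0.0000
t_7: node(7,0) S=26.0877 payoff=38.4623 vs cont=37.3456 → 38.4623 [stop]  node(7,1) S=36.3891 payoff=28.1609 vs cont=27.0442 → 28.1609 [stop]  node(7,2) S=50.7583 payoff=13.7917 vs cont=12.6751 → 13.7917 [stop]  node(7,3) S=70.8015 payoff=0.0000 vs cont=2.2108 → 2.2108 [wait]  node(7,4) S=98.7593 payoff=0.0000 vs cont=0.0000 → 0.0000 [wait]  node(7,5) S=137.7570 payoff=0.0000 vs cont=0.0000 → 0.0000 [wait]  node(7,6) S=192.1539 payoff=0.0000 vs cont=0.0000 → 0.0000 [wait]  node(7,7) S=268.0309 payoff=0.0000 vs cont=0.0000 → 0.0000 [wait]  ⇒ S*(7)=50.7583
t_6: node(6,0) S=30.8108 payoff=33.7392 vs cont=32.6225 → 33.7392 [stop]  node(6,1) S=42.9773 payoff=21.5727 vs cont=20.4560 → 21.5727 [stop]  node(6,2) S=59.9480 payoff=4.6020 vs cont=7.7360 → 7.7360 [wait]  node(6,3) S=83.6200 payoff=0.0000 vs cont=1.0621 → 1.0621 [wait]  node(6,4) S=116.6395 payoff=0.0000 vs cont=0.0000 → 0.0000 [wait]  node(6,5) S=162.6977 payoff=0.0000 vs cont=0.0000 → 0.0000 [wait]  node(6,6) S=226.9431 payoff=0.0000 vs cont=0.0000 → 0.0000 [wait]  ⇒ S*(6)=42.9773
t_5: node(5,0) S=36.3891 payoff=28.1609 vs cont=27.0442 → 28.1609 [stop]  node(5,1) S=50.7583 payoff=13.7917 vs cont=14.2493 → 14.2493 [wait]  node(5,2) S=70.8015 payoff=0.0000 vs cont=4.2498 → 4.2498 [wait]  node(5,3) S=98.7593 payoff=0.0000 vs cont=0.5102 → 0.5102 [wait]  node(5,4) S=137.7570 payoff=0.0000 vs cont=0.0000 → 0.0000 [wait]  node(5,5) S=192.1539 payoff=0.0000 vs cont=0.0000 → 0.0000 [wait]  ⇒ S*(5)=36.3891
t_4: node(4,0) S=42.9773 payoff=21.5727 vs cont=20.6858 → 21.5727 [stop]  node(4,1) S=59.9480 payoff=4.6020 vs cont=8.9800 → 8.9800 [wait]  node(4,2) S=83.6200 payoff=0.0000 vs cont=2.2979 → 2.2979 [wait]  node(4,3) S=116.6395 payoff=0.0000 vs cont=0.2451 → 0.2451 [wait]  node(4,4) S=162.6977 payoff=0.0000 vs cont=0.0000 → 0.0000 [wait]  ⇒ S*(4)=42.9773
t_3: node(3,0) S=50.7583 payoff=13.7917 vs cont=14.8741 → 14.8741 [wait]  node(3,1) S=70.8015 payoff=0.0000 vs cont=5.4682 → 5.4682 [wait]  node(3,2) S=98.7593 payoff=0.0000 vs cont=1.2270 → 1.2270 [wait]  node(3,3) S=137.7570 payoff=0.0000 vs cont=0.1177 → 0.1177 [wait]  ⇒ S*(3)=-
t_2: node(2,0) S=59.9480 payoff=4.6020 vs cont=9.8921 → 9.8921 [wait]  node(2,1) S=83.6200 payoff=0.0000 vs cont=3.2432 → 3.2432 [wait]  node(2,2) S=116.6395 payoff=0.0000 vs cont=0.6486 → 0.6486 [wait]  ⇒ S*(2)=-
t_1: node(1,0) S=70.8015 payoff=0.0000 vs cont=6.3812 → 6.3812 [wait]  node(1,1) S=98.7593 payoff=0.0000 vs cont=1.8838 → 1.8838 [wait]  ⇒ S*(1)=-
t_0: node(0,0) S=83.6200 payoff=0.0000 vs cont=4.0118 → 4.0118 [wait]  ⇒ S*(0)=-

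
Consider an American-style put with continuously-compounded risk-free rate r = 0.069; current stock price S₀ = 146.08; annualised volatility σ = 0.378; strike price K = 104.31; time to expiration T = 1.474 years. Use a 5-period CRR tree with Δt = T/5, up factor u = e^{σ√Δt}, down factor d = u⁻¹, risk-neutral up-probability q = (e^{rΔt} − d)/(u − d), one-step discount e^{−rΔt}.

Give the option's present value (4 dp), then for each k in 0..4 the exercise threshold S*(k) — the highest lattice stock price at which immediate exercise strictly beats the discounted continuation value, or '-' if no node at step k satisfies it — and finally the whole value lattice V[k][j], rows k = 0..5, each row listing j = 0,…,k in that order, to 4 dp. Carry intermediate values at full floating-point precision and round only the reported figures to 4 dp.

Δt=0.29480  u=1.22782  d=0.81445  q=0.49858  discount=0.97986
step 5 (expiry): payoffs max(K−S,0) = 51.9591 25.3893 0.0000 0.0000 0.0000 0.0000
step 4: (k=4,j=0): S=64.2773, (K−S)⁺=40.0327, hold=37.9323 ⇒ V=40.0327 exercise | (k=4,j=1): S=96.9001, (K−S)⁺=7.4099, hold=12.4743 ⇒ V=12.4743 continue | (k=4,j=2): S=146.0800, (K−S)⁺=0.0000, hold=0.0000 ⇒ V=0.0000 continue | (k=4,j=3): S=220.2203, (K−S)⁺=0.0000, hold=0.0000 ⇒ V=0.0000 continue | (k=4,j=4): S=331.9891, (K−S)⁺=0.0000, hold=0.0000 ⇒ V=0.0000 continue  boundary S*=64.2773
step 3: (k=3,j=0): S=78.9207, (K−S)⁺=25.3893, hold=25.7631 ⇒ V=25.7631 continue | (k=3,j=1): S=118.9755, (K−S)⁺=0.0000, hold=6.1289 ⇒ V=6.1289 continue | (k=3,j=2): S=179.3594, (K−S)⁺=0.0000, hold=0.0000 ⇒ V=0.0000 continue | (k=3,j=3): S=270.3900, (K−S)⁺=0.0000, hold=0.0000 ⇒ V=0.0000 continue  boundary S*=-
step 2: (k=2,j=0): S=96.9001, (K−S)⁺=7.4099, hold=15.6522 ⇒ V=15.6522 continue | (k=2,j=1): S=146.0800, (K−S)⁺=0.0000, hold=3.0112 ⇒ V=3.0112 continue | (k=2,j=2): S=220.2203, (K−S)⁺=0.0000, hold=0.0000 ⇒ V=0.0000 continue  boundary S*=-
step 1: (k=1,j=0): S=118.9755, (K−S)⁺=0.0000, hold=9.1613 ⇒ V=9.1613 continue | (k=1,j=1): S=179.3594, (K−S)⁺=0.0000, hold=1.4795 ⇒ V=1.4795 continue  boundary S*=-
step 0: (k=0,j=0): S=146.0800, (K−S)⁺=0.0000, hold=5.2239 ⇒ V=5.2239 continue  boundary S*=-

price = 5.2239
boundary = - - - - 64.2773
tree:
5.2239
9.1613 1.4795
15.6522 3.0112 0.0000
25.7631 6.1289 0.0000 0.0000
40.0327 12.4743 0.0000 0.0000 0.0000
51.9591 25.3893 0.0000 0.0000 0.0000 0.0000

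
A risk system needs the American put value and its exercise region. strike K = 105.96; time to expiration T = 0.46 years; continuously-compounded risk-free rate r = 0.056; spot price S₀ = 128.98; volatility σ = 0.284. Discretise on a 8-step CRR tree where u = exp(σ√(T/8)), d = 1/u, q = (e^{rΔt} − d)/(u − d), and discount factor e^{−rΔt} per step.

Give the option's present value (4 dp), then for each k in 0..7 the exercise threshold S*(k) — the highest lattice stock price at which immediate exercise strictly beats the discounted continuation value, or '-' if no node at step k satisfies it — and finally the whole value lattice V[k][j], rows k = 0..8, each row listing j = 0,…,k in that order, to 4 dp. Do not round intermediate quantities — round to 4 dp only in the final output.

Δt=0.05750  u=1.07047  d=0.93417  q=0.50664  discount=0.99679
step 8 (expiry): payoffs max(K−S,0) = 31.1575 20.2429 7.7357 0.0000 0.0000 0.0000 0.0000 0.0000 0.0000
step 7: (k=7,j=0): S=80.0740, (K−S)⁺=25.8860, hold=25.5453 ⇒ V=25.8860 exercise | (k=7,j=1): S=91.7579, (K−S)⁺=14.2021, hold=13.8615 ⇒ V=14.2021 exercise | (k=7,j=2): S=105.1465, (K−S)⁺=0.8135, hold=3.8042 ⇒ V=3.8042 continue | (k=7,j=3): S=120.4888, (K−S)⁺=0.0000, hold=0.0000 ⇒ V=0.0000 continue | (k=7,j=4): S=138.0696, (K−S)⁺=0.0000, hold=0.0000 ⇒ V=0.0000 continue | (k=7,j=5): S=158.2158, (K−S)⁺=0.0000, hold=0.0000 ⇒ V=0.0000 continue | (k=7,j=6): S=181.3015, (K−S)⁺=0.0000, hold=0.0000 ⇒ V=0.0000 continue | (k=7,j=7): S=207.7557, (K−S)⁺=0.0000, hold=0.0000 ⇒ V=0.0000 continue  boundary S*=91.7579
step 6: (k=6,j=0): S=85.7171, (K−S)⁺=20.2429, hold=19.9022 ⇒ V=20.2429 exercise | (k=6,j=1): S=98.2243, (K−S)⁺=7.7357, hold=8.9054 ⇒ V=8.9054 continue | (k=6,j=2): S=112.5565, (K−S)⁺=0.0000, hold=1.8708 ⇒ V=1.8708 continue | (k=6,j=3): S=128.9800, (K−S)⁺=0.0000, hold=0.0000 ⇒ V=0.0000 continue | (k=6,j=4): S=147.7998, (K−S)⁺=0.0000, hold=0.0000 ⇒ V=0.0000 continue | (k=6,j=5): S=169.3658, (K−S)⁺=0.0000, hold=0.0000 ⇒ V=0.0000 continue | (k=6,j=6): S=194.0784, (K−S)⁺=0.0000, hold=0.0000 ⇒ V=0.0000 continue  boundary S*=85.7171
step 5: (k=5,j=0): S=91.7579, (K−S)⁺=14.2021, hold=14.4522 ⇒ V=14.4522 continue | (k=5,j=1): S=105.1465, (K−S)⁺=0.8135, hold=5.3242 ⇒ V=5.3242 continue | (k=5,j=2): S=120.4888, (K−S)⁺=0.0000, hold=0.9200 ⇒ V=0.9200 continue | (k=5,j=3): S=138.0696, (K−S)⁺=0.0000, hold=0.0000 ⇒ V=0.0000 continue | (k=5,j=4): S=158.2158, (K−S)⁺=0.0000, hold=0.0000 ⇒ V=0.0000 continue | (k=5,j=5): S=181.3015, (K−S)⁺=0.0000, hold=0.0000 ⇒ V=0.0000 continue  boundary S*=-
step 4: (k=4,j=0): S=98.2243, (K−S)⁺=7.7357, hold=9.7960 ⇒ V=9.7960 continue | (k=4,j=1): S=112.5565, (K−S)⁺=0.0000, hold=3.0829 ⇒ V=3.0829 continue | (k=4,j=2): S=128.9800, (K−S)⁺=0.0000, hold=0.4524 ⇒ V=0.4524 continue | (k=4,j=3): S=147.7998, (K−S)⁺=0.0000, hold=0.0000 ⇒ V=0.0000 continue | (k=4,j=4): S=169.3658, (K−S)⁺=0.0000, hold=0.0000 ⇒ V=0.0000 continue  boundary S*=-
step 3: (k=3,j=0): S=105.1465, (K−S)⁺=0.8135, hold=6.3743 ⇒ V=6.3743 continue | (k=3,j=1): S=120.4888, (K−S)⁺=0.0000, hold=1.7446 ⇒ V=1.7446 continue | (k=3,j=2): S=138.0696, (K−S)⁺=0.0000, hold=0.2225 ⇒ V=0.2225 continue | (k=3,j=3): S=158.2158, (K−S)⁺=0.0000, hold=0.0000 ⇒ V=0.0000 continue  boundary S*=-
step 2: (k=2,j=0): S=112.5565, (K−S)⁺=0.0000, hold=4.0157 ⇒ V=4.0157 continue | (k=2,j=1): S=128.9800, (K−S)⁺=0.0000, hold=0.9703 ⇒ V=0.9703 continue | (k=2,j=2): S=147.7998, (K−S)⁺=0.0000, hold=0.1094 ⇒ V=0.1094 continue  boundary S*=-
step 1: (k=1,j=0): S=120.4888, (K−S)⁺=0.0000, hold=2.4648 ⇒ V=2.4648 continue | (k=1,j=1): S=138.0696, (K−S)⁺=0.0000, hold=0.5324 ⇒ V=0.5324 continue  boundary S*=-
step 0: (k=0,j=0): S=128.9800, (K−S)⁺=0.0000, hold=1.4810 ⇒ V=1.4810 continue  boundary S*=-

price = 1.4810
boundary = - - - - - - 85.7171 91.7579
tree:
1.4810
2.4648 0.5324
4.0157 0.9703 0.1094
6.3743 1.7446 0.2225 0.0000
9.7960 3.0829 0.4524 0.0000 0.0000
14.4522 5.3242 0.9200 0.0000 0.0000 0.0000
20.2429 8.9054 1.8708 0.0000 0.0000 0.0000 0.0000
25.8860 14.2021 3.8042 0.0000 0.0000 0.0000 0.0000 0.0000
31.1575 20.2429 7.7357 0.0000 0.0000 0.0000 0.0000 0.0000 0.0000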